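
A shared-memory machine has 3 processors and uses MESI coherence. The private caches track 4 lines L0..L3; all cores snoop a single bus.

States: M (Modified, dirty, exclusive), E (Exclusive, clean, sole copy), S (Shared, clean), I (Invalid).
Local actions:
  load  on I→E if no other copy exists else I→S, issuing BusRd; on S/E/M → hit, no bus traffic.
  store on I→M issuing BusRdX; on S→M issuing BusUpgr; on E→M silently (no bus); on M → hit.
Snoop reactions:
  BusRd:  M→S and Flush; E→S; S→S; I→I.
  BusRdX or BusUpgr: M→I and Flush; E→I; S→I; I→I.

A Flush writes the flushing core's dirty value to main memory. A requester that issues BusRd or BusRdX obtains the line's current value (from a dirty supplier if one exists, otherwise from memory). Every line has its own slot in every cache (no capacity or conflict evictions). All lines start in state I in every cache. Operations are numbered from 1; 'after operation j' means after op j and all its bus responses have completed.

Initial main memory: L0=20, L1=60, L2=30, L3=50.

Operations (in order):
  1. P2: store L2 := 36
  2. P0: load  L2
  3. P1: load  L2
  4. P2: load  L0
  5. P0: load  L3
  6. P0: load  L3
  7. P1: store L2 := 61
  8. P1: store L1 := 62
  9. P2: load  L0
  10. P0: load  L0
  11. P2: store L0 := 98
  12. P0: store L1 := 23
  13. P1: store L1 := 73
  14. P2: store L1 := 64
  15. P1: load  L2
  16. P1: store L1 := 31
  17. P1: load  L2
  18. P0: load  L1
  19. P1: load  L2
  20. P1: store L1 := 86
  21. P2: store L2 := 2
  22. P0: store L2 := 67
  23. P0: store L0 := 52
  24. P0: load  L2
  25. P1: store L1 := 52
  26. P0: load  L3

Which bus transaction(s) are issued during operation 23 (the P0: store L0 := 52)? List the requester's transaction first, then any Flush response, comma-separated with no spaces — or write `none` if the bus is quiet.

bus = BusRdX,Flush

  op1 P2: store L2 := 36 → I/I/M on L2; bus BusRdX; mem=30
  op2 P0: load  L2 → S/I/S on L2; bus BusRd Flush; mem=36
  op3 P1: load  L2 → S/S/S on L2; bus BusRd; mem=36
  op4 P2: load  L0 → I/I/E on L0; bus BusRd; mem=20
  op5 P0: load  L3 → E/I/I on L3; bus BusRd; mem=50
  op6 P0: load  L3 → E/I/I on L3; bus (none); mem=50
  op7 P1: store L2 := 61 → I/M/I on L2; bus BusUpgr; mem=36
  op8 P1: store L1 := 62 → I/M/I on L1; bus BusRdX; mem=60
  op9 P2: load  L0 → I/I/E on L0; bus (none); mem=20
  op10 P0: load  L0 → S/I/S on L0; bus BusRd; mem=20
  op11 P2: store L0 := 98 → I/I/M on L0; bus BusUpgr; mem=20
  op12 P0: store L1 := 23 → M/I/I on L1; bus BusRdX Flush; mem=62
  op13 P1: store L1 := 73 → I/M/I on L1; bus BusRdX Flush; mem=23
  op14 P2: store L1 := 64 → I/I/M on L1; bus BusRdX Flush; mem=73
  op15 P1: load  L2 → I/M/I on L2; bus (none); mem=36
  op16 P1: store L1 := 31 → I/M/I on L1; bus BusRdX Flush; mem=64
  op17 P1: load  L2 → I/M/I on L2; bus (none); mem=36
  op18 P0: load  L1 → S/S/I on L1; bus BusRd Flush; mem=31
  op19 P1: load  L2 → I/M/I on L2; bus (none); mem=36
  op20 P1: store L1 := 86 → I/M/I on L1; bus BusUpgr; mem=31
  op21 P2: store L2 := 2 → I/I/M on L2; bus BusRdX Flush; mem=61
  op22 P0: store L2 := 67 → M/I/I on L2; bus BusRdX Flush; mem=2
  op23 P0: store L0 := 52 → M/I/I on L0; bus BusRdX Flush; mem=98
  op24 P0: load  L2 → M/I/I on L2; bus (none); mem=2
  op25 P1: store L1 := 52 → I/M/I on L1; bus (none); mem=31
  op26 P0: load  L3 → E/I/I on L3; bus (none); mem=50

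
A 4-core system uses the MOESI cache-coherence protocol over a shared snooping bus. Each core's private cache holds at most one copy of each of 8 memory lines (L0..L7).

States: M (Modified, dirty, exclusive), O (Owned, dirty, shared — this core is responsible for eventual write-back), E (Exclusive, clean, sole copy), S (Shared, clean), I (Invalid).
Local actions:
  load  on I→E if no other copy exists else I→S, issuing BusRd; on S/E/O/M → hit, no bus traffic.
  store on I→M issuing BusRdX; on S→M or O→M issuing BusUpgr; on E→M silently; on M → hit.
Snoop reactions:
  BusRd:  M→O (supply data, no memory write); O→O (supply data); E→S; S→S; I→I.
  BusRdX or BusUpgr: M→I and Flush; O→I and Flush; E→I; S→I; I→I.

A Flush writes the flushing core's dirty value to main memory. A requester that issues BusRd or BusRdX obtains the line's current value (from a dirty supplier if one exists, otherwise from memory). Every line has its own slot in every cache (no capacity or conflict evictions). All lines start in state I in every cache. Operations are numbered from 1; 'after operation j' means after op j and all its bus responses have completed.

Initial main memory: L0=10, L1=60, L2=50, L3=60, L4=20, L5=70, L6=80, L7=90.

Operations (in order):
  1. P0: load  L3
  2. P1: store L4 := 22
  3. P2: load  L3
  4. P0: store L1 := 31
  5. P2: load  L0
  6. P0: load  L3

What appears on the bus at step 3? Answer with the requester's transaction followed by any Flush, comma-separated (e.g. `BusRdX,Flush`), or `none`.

bus = BusRd

[1] P0: load  L3 | P0:E(60), P1:I, P2:I, P3:I | bus: BusRd
[2] P1: store L4 := 22 | P0:I, P1:M(22), P2:I, P3:I | bus: BusRdX
[3] P2: load  L3 | P0:S(60), P1:I, P2:S(60), P3:I | bus: BusRd
[4] P0: store L1 := 31 | P0:M(31), P1:I, P2:I, P3:I | bus: BusRdX
[5] P2: load  L0 | P0:I, P1:I, P2:E(10), P3:I | bus: BusRd
[6] P0: load  L3 | P0:S(60), P1:I, P2:S(60), P3:I | bus: none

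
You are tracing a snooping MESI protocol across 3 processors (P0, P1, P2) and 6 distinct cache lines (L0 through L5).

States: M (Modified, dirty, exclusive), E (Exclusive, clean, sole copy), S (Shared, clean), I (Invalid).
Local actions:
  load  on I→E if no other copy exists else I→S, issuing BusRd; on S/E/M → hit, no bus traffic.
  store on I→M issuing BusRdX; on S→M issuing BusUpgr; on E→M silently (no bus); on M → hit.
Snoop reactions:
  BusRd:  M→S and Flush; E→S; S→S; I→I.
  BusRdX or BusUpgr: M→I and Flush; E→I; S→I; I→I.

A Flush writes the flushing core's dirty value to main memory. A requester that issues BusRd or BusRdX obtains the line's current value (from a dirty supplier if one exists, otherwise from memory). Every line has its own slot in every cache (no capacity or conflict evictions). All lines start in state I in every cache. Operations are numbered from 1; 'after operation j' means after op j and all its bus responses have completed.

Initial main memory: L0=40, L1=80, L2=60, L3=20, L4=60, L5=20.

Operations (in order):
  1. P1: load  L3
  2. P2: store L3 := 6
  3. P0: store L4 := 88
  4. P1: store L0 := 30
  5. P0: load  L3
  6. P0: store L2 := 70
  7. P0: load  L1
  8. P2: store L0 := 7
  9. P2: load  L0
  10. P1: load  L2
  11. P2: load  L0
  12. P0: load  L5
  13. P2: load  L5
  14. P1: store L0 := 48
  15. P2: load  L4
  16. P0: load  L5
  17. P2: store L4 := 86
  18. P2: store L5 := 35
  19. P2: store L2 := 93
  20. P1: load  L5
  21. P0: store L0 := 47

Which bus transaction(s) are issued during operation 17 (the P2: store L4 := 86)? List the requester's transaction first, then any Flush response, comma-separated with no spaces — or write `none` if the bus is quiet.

step 1: P1: load  L3  ⟶  IEI  (L3)  txn=BusRd  M[L3]=20
step 2: P2: store L3 := 6  ⟶  IIM  (L3)  txn=BusRdX  M[L3]=20
step 3: P0: store L4 := 88  ⟶  MII  (L4)  txn=BusRdX  M[L4]=60
step 4: P1: store L0 := 30  ⟶  IMI  (L0)  txn=BusRdX  M[L0]=40
step 5: P0: load  L3  ⟶  SIS  (L3)  txn=BusRd+Flush  M[L3]=6
step 6: P0: store L2 := 70  ⟶  MII  (L2)  txn=BusRdX  M[L2]=60
step 7: P0: load  L1  ⟶  EII  (L1)  txn=BusRd  M[L1]=80
step 8: P2: store L0 := 7  ⟶  IIM  (L0)  txn=BusRdX+Flush  M[L0]=30
step 9: P2: load  L0  ⟶  IIM  (L0)  txn=∅  M[L0]=30
step 10: P1: load  L2  ⟶  SSI  (L2)  txn=BusRd+Flush  M[L2]=70
step 11: P2: load  L0  ⟶  IIM  (L0)  txn=∅  M[L0]=30
step 12: P0: load  L5  ⟶  EII  (L5)  txn=BusRd  M[L5]=20
step 13: P2: load  L5  ⟶  SIS  (L5)  txn=BusRd  M[L5]=20
step 14: P1: store L0 := 48  ⟶  IMI  (L0)  txn=BusRdX+Flush  M[L0]=7
step 15: P2: load  L4  ⟶  SIS  (L4)  txn=BusRd+Flush  M[L4]=88
step 16: P0: load  L5  ⟶  SIS  (L5)  txn=∅  M[L5]=20
step 17: P2: store L4 := 86  ⟶  IIM  (L4)  txn=BusUpgr  M[L4]=88
step 18: P2: store L5 := 35  ⟶  IIM  (L5)  txn=BusUpgr  M[L5]=20
step 19: P2: store L2 := 93  ⟶  IIM  (L2)  txn=BusRdX  M[L2]=70
step 20: P1: load  L5  ⟶  ISS  (L5)  txn=BusRd+Flush  M[L5]=35
step 21: P0: store L0 := 47  ⟶  MII  (L0)  txn=BusRdX+Flush  M[L0]=48

bus = BusUpgr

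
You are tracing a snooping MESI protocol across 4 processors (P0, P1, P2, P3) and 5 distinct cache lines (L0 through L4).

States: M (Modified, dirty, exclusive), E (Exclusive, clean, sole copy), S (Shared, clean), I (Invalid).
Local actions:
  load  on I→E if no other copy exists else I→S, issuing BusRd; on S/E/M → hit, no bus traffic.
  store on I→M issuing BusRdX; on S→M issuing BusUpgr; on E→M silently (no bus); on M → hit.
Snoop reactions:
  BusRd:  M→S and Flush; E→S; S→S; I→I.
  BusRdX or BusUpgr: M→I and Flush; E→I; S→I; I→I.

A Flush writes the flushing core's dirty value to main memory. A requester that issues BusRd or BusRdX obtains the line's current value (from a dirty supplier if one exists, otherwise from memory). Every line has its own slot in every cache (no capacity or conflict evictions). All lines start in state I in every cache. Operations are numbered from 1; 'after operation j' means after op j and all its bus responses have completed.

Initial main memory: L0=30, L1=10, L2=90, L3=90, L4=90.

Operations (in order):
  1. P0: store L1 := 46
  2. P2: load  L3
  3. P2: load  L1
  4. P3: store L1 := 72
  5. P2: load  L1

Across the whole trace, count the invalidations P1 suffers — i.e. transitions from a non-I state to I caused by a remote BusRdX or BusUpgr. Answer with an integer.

invalidations = 0

1. P0: store L1 := 46  bus=[BusRdX]  L1: P0=M P1=I P2=I P3=I  mem[L1]=10
2. P2: load  L3  bus=[BusRd]  L3: P0=I P1=I P2=E P3=I  mem[L3]=90
3. P2: load  L1  bus=[BusRd,Flush]  L1: P0=S P1=I P2=S P3=I  mem[L1]=46
4. P3: store L1 := 72  bus=[BusRdX]  L1: P0=I P1=I P2=I P3=M  mem[L1]=46
5. P2: load  L1  bus=[BusRd,Flush]  L1: P0=I P1=I P2=S P3=S  mem[L1]=72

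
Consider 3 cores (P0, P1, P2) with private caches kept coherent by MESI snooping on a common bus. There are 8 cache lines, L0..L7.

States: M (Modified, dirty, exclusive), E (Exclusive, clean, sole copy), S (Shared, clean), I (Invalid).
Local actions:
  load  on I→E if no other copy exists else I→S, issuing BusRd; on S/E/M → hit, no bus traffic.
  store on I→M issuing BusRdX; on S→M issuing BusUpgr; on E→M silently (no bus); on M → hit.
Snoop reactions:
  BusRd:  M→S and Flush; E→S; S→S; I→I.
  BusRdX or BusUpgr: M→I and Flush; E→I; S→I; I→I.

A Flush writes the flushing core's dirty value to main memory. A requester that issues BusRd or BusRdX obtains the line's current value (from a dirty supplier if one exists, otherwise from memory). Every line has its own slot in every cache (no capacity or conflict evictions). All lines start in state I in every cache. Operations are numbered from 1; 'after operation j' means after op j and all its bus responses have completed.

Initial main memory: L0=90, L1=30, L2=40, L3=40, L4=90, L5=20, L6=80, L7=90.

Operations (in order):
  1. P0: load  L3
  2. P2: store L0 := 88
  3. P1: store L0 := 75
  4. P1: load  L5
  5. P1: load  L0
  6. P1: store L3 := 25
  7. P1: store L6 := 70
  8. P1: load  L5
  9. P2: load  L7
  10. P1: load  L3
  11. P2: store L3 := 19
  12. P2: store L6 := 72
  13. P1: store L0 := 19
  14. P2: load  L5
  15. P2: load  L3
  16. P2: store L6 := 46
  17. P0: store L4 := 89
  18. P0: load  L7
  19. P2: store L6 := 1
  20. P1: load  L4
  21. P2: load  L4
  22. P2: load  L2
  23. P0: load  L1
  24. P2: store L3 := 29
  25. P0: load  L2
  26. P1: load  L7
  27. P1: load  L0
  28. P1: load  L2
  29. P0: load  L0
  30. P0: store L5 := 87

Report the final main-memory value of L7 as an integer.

memory[L7] = 90

1. P0: load  L3  bus=[BusRd]  L3: P0=E P1=I P2=I  mem[L3]=40
2. P2: store L0 := 88  bus=[BusRdX]  L0: P0=I P1=I P2=M  mem[L0]=90
3. P1: store L0 := 75  bus=[BusRdX,Flush]  L0: P0=I P1=M P2=I  mem[L0]=88
4. P1: load  L5  bus=[BusRd]  L5: P0=I P1=E P2=I  mem[L5]=20
5. P1: load  L0  bus=[-]  L0: P0=I P1=M P2=I  mem[L0]=88
6. P1: store L3 := 25  bus=[BusRdX]  L3: P0=I P1=M P2=I  mem[L3]=40
7. P1: store L6 := 70  bus=[BusRdX]  L6: P0=I P1=M P2=I  mem[L6]=80
8. P1: load  L5  bus=[-]  L5: P0=I P1=E P2=I  mem[L5]=20
9. P2: load  L7  bus=[BusRd]  L7: P0=I P1=I P2=E  mem[L7]=90
10. P1: load  L3  bus=[-]  L3: P0=I P1=M P2=I  mem[L3]=40
11. P2: store L3 := 19  bus=[BusRdX,Flush]  L3: P0=I P1=I P2=M  mem[L3]=25
12. P2: store L6 := 72  bus=[BusRdX,Flush]  L6: P0=I P1=I P2=M  mem[L6]=70
13. P1: store L0 := 19  bus=[-]  L0: P0=I P1=M P2=I  mem[L0]=88
14. P2: load  L5  bus=[BusRd]  L5: P0=I P1=S P2=S  mem[L5]=20
15. P2: load  L3  bus=[-]  L3: P0=I P1=I P2=M  mem[L3]=25
16. P2: store L6 := 46  bus=[-]  L6: P0=I P1=I P2=M  mem[L6]=70
17. P0: store L4 := 89  bus=[BusRdX]  L4: P0=M P1=I P2=I  mem[L4]=90
18. P0: load  L7  bus=[BusRd]  L7: P0=S P1=I P2=S  mem[L7]=90
19. P2: store L6 := 1  bus=[-]  L6: P0=I P1=I P2=M  mem[L6]=70
20. P1: load  L4  bus=[BusRd,Flush]  L4: P0=S P1=S P2=I  mem[L4]=89
21. P2: load  L4  bus=[BusRd]  L4: P0=S P1=S P2=S  mem[L4]=89
22. P2: load  L2  bus=[BusRd]  L2: P0=I P1=I P2=E  mem[L2]=40
23. P0: load  L1  bus=[BusRd]  L1: P0=E P1=I P2=I  mem[L1]=30
24. P2: store L3 := 29  bus=[-]  L3: P0=I P1=I P2=M  mem[L3]=25
25. P0: load  L2  bus=[BusRd]  L2: P0=S P1=I P2=S  mem[L2]=40
26. P1: load  L7  bus=[BusRd]  L7: P0=S P1=S P2=S  mem[L7]=90
27. P1: load  L0  bus=[-]  L0: P0=I P1=M P2=I  mem[L0]=88
28. P1: load  L2  bus=[BusRd]  L2: P0=S P1=S P2=S  mem[L2]=40
29. P0: load  L0  bus=[BusRd,Flush]  L0: P0=S P1=S P2=I  mem[L0]=19
30. P0: store L5 := 87  bus=[BusRdX]  L5: P0=M P1=I P2=I  mem[L5]=20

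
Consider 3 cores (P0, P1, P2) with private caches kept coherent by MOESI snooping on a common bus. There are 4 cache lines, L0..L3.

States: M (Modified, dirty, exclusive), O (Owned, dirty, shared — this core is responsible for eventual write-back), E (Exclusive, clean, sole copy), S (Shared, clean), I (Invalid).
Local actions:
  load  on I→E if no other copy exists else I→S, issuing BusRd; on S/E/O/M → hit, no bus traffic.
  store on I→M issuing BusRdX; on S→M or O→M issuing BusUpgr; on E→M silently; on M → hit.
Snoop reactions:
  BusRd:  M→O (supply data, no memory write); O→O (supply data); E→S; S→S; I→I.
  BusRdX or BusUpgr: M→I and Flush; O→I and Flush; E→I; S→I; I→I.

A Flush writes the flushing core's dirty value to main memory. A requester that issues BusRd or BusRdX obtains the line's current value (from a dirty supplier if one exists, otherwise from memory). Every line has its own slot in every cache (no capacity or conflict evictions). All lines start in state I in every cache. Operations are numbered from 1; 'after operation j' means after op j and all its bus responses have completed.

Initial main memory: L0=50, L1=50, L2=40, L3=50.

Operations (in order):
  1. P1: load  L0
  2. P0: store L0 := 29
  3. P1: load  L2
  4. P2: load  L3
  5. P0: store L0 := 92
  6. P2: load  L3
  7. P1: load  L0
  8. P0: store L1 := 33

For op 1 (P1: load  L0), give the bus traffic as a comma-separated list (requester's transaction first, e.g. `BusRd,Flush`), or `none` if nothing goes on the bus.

bus = BusRd

  op1 P1: load  L0 → I/E/I on L0; bus BusRd; mem=50
  op2 P0: store L0 := 29 → M/I/I on L0; bus BusRdX; mem=50
  op3 P1: load  L2 → I/E/I on L2; bus BusRd; mem=40
  op4 P2: load  L3 → I/I/E on L3; bus BusRd; mem=50
  op5 P0: store L0 := 92 → M/I/I on L0; bus (none); mem=50
  op6 P2: load  L3 → I/I/E on L3; bus (none); mem=50
  op7 P1: load  L0 → O/S/I on L0; bus BusRd; mem=50
  op8 P0: store L1 := 33 → M/I/I on L1; bus BusRdX; mem=50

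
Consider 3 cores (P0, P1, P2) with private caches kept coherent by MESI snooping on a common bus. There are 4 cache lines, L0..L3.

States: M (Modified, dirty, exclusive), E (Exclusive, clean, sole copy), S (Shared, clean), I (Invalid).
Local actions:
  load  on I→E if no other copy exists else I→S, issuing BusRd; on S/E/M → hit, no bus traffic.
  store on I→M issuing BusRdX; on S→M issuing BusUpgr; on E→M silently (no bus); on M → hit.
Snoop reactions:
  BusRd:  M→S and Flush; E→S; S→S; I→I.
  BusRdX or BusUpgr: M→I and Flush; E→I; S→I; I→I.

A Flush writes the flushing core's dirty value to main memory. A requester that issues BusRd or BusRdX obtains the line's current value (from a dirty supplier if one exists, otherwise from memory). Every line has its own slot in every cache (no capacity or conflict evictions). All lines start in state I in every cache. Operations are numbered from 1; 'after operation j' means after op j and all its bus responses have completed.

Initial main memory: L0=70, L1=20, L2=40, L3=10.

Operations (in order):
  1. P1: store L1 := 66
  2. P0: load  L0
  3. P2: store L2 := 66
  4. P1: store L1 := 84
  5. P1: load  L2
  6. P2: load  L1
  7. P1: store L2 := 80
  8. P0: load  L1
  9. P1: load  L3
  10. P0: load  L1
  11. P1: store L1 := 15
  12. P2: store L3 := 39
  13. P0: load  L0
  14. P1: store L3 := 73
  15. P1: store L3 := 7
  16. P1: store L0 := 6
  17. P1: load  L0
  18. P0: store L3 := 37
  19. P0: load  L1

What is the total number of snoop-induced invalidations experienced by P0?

invalidations = 2

[1] P1: store L1 := 66 | P0:I, P1:M(66), P2:I | bus: BusRdX
[2] P0: load  L0 | P0:E(70), P1:I, P2:I | bus: BusRd
[3] P2: store L2 := 66 | P0:I, P1:I, P2:M(66) | bus: BusRdX
[4] P1: store L1 := 84 | P0:I, P1:M(84), P2:I | bus: none
[5] P1: load  L2 | P0:I, P1:S(66), P2:S(66) | bus: BusRd,Flush
[6] P2: load  L1 | P0:I, P1:S(84), P2:S(84) | bus: BusRd,Flush
[7] P1: store L2 := 80 | P0:I, P1:M(80), P2:I | bus: BusUpgr
[8] P0: load  L1 | P0:S(84), P1:S(84), P2:S(84) | bus: BusRd
[9] P1: load  L3 | P0:I, P1:E(10), P2:I | bus: BusRd
[10] P0: load  L1 | P0:S(84), P1:S(84), P2:S(84) | bus: none
[11] P1: store L1 := 15 | P0:I, P1:M(15), P2:I | bus: BusUpgr
[12] P2: store L3 := 39 | P0:I, P1:I, P2:M(39) | bus: BusRdX
[13] P0: load  L0 | P0:E(70), P1:I, P2:I | bus: none
[14] P1: store L3 := 73 | P0:I, P1:M(73), P2:I | bus: BusRdX,Flush
[15] P1: store L3 := 7 | P0:I, P1:M(7), P2:I | bus: none
[16] P1: store L0 := 6 | P0:I, P1:M(6), P2:I | bus: BusRdX
[17] P1: load  L0 | P0:I, P1:M(6), P2:I | bus: none
[18] P0: store L3 := 37 | P0:M(37), P1:I, P2:I | bus: BusRdX,Flush
[19] P0: load  L1 | P0:S(15), P1:S(15), P2:I | bus: BusRd,Flush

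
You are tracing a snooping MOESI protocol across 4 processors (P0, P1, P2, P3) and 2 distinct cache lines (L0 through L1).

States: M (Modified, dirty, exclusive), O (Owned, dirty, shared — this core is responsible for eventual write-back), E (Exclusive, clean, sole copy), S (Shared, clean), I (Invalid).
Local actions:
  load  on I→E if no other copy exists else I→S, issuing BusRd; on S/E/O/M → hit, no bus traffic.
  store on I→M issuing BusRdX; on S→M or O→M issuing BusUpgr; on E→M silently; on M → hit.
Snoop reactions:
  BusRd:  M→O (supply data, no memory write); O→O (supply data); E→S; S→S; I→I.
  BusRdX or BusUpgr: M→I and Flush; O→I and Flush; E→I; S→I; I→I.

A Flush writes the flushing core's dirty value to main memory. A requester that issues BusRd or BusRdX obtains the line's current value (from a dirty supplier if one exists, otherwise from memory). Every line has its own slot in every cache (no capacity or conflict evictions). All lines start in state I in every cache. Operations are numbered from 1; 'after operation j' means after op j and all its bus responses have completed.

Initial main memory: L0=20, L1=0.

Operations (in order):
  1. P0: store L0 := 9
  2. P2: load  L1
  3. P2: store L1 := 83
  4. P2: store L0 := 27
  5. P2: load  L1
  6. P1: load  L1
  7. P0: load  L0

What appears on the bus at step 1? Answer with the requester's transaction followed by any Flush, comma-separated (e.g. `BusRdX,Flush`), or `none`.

[1] P0: store L0 := 9 | P0:M(9), P1:I, P2:I, P3:I | bus: BusRdX
[2] P2: load  L1 | P0:I, P1:I, P2:E(0), P3:I | bus: BusRd
[3] P2: store L1 := 83 | P0:I, P1:I, P2:M(83), P3:I | bus: none
[4] P2: store L0 := 27 | P0:I, P1:I, P2:M(27), P3:I | bus: BusRdX,Flush
[5] P2: load  L1 | P0:I, P1:I, P2:M(83), P3:I | bus: none
[6] P1: load  L1 | P0:I, P1:S(83), P2:O(83), P3:I | bus: BusRd
[7] P0: load  L0 | P0:S(27), P1:I, P2:O(27), P3:I | bus: BusRd

bus = BusRdX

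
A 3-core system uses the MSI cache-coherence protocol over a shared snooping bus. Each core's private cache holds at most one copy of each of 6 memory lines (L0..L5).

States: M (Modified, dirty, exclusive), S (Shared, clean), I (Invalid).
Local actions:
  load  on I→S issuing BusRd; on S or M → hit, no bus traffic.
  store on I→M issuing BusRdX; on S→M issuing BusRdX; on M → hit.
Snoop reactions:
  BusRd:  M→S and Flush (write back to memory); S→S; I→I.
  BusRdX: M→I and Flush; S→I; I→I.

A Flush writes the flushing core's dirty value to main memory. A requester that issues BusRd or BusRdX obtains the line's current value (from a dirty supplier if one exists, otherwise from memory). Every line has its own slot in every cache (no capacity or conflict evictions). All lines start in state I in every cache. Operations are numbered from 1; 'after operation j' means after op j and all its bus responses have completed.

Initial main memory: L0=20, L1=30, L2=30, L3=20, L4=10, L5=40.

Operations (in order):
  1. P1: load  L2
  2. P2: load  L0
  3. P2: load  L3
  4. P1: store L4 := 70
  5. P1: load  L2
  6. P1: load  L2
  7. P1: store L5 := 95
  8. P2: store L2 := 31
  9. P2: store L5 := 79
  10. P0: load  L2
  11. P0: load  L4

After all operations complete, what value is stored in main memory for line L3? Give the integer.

1. P1: load  L2  bus=[BusRd]  L2: P0=I P1=S P2=I  mem[L2]=30
2. P2: load  L0  bus=[BusRd]  L0: P0=I P1=I P2=S  mem[L0]=20
3. P2: load  L3  bus=[BusRd]  L3: P0=I P1=I P2=S  mem[L3]=20
4. P1: store L4 := 70  bus=[BusRdX]  L4: P0=I P1=M P2=I  mem[L4]=10
5. P1: load  L2  bus=[-]  L2: P0=I P1=S P2=I  mem[L2]=30
6. P1: load  L2  bus=[-]  L2: P0=I P1=S P2=I  mem[L2]=30
7. P1: store L5 := 95  bus=[BusRdX]  L5: P0=I P1=M P2=I  mem[L5]=40
8. P2: store L2 := 31  bus=[BusRdX]  L2: P0=I P1=I P2=M  mem[L2]=30
9. P2: store L5 := 79  bus=[BusRdX,Flush]  L5: P0=I P1=I P2=M  mem[L5]=95
10. P0: load  L2  bus=[BusRd,Flush]  L2: P0=S P1=I P2=S  mem[L2]=31
11. P0: load  L4  bus=[BusRd,Flush]  L4: P0=S P1=S P2=I  mem[L4]=70

memory[L3] = 20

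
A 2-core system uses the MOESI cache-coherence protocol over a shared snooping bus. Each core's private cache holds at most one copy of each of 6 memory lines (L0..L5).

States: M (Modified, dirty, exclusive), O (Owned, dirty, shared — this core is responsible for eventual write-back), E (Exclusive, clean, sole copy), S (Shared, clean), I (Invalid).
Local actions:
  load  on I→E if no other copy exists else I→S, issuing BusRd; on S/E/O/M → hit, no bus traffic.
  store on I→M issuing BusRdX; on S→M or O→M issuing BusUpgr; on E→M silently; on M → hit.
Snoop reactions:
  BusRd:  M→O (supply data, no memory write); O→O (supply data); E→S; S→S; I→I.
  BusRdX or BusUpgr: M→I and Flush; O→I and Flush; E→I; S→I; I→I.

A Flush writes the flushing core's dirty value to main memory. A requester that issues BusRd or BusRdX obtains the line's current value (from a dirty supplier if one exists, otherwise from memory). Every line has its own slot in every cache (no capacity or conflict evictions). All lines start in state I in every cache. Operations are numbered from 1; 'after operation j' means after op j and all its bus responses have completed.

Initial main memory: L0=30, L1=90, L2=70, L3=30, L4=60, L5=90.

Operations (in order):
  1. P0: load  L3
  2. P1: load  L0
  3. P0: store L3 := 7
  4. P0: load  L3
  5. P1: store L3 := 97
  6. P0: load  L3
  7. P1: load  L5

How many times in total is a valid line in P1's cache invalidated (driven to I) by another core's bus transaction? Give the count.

invalidations = 0

[1] P0: load  L3 | P0:E(30), P1:I | bus: BusRd
[2] P1: load  L0 | P0:I, P1:E(30) | bus: BusRd
[3] P0: store L3 := 7 | P0:M(7), P1:I | bus: none
[4] P0: load  L3 | P0:M(7), P1:I | bus: none
[5] P1: store L3 := 97 | P0:I, P1:M(97) | bus: BusRdX,Flush
[6] P0: load  L3 | P0:S(97), P1:O(97) | bus: BusRd
[7] P1: load  L5 | P0:I, P1:E(90) | bus: BusRd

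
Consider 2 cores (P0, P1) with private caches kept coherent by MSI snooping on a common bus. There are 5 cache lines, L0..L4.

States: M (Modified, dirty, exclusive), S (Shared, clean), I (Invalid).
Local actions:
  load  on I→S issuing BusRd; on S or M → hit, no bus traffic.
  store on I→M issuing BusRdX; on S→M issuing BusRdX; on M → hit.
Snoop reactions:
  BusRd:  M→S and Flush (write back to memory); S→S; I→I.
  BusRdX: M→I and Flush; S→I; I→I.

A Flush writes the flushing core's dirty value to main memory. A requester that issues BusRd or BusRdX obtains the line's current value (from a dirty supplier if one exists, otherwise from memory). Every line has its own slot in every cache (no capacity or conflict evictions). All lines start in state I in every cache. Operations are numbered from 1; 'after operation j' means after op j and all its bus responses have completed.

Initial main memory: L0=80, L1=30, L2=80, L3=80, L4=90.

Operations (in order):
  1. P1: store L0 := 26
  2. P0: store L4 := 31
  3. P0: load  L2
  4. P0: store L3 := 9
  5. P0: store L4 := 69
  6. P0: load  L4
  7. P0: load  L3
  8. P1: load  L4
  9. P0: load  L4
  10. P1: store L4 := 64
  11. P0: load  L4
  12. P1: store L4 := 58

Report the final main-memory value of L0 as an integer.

memory[L0] = 80

step 1: P1: store L0 := 26  ⟶  IM  (L0)  txn=BusRdX  M[L0]=80
step 2: P0: store L4 := 31  ⟶  MI  (L4)  txn=BusRdX  M[L4]=90
step 3: P0: load  L2  ⟶  SI  (L2)  txn=BusRd  M[L2]=80
step 4: P0: store L3 := 9  ⟶  MI  (L3)  txn=BusRdX  M[L3]=80
step 5: P0: store L4 := 69  ⟶  MI  (L4)  txn=∅  M[L4]=90
step 6: P0: load  L4  ⟶  MI  (L4)  txn=∅  M[L4]=90
step 7: P0: load  L3  ⟶  MI  (L3)  txn=∅  M[L3]=80
step 8: P1: load  L4  ⟶  SS  (L4)  txn=BusRd+Flush  M[L4]=69
step 9: P0: load  L4  ⟶  SS  (L4)  txn=∅  M[L4]=69
step 10: P1: store L4 := 64  ⟶  IM  (L4)  txn=BusRdX  M[L4]=69
step 11: P0: load  L4  ⟶  SS  (L4)  txn=BusRd+Flush  M[L4]=64
step 12: P1: store L4 := 58  ⟶  IM  (L4)  txn=BusRdX  M[L4]=64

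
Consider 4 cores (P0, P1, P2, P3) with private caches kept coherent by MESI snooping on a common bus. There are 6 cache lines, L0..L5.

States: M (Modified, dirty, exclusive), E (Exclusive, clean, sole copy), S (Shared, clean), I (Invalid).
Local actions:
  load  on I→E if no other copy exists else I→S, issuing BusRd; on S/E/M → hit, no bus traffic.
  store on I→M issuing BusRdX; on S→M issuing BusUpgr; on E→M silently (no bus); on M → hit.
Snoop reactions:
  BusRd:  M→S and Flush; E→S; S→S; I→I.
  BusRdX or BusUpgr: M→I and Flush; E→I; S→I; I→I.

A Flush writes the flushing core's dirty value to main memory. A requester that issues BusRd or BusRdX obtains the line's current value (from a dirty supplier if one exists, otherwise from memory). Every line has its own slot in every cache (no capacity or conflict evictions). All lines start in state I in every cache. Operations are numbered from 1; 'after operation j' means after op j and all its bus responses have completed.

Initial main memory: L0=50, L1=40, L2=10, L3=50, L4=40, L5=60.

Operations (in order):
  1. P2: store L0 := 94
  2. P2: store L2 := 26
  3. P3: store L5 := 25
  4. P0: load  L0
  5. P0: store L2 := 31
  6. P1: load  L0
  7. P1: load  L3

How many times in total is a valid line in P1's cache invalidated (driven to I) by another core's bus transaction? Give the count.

1. P2: store L0 := 94  bus=[BusRdX]  L0: P0=I P1=I P2=M P3=I  mem[L0]=50
2. P2: store L2 := 26  bus=[BusRdX]  L2: P0=I P1=I P2=M P3=I  mem[L2]=10
3. P3: store L5 := 25  bus=[BusRdX]  L5: P0=I P1=I P2=I P3=M  mem[L5]=60
4. P0: load  L0  bus=[BusRd,Flush]  L0: P0=S P1=I P2=S P3=I  mem[L0]=94
5. P0: store L2 := 31  bus=[BusRdX,Flush]  L2: P0=M P1=I P2=I P3=I  mem[L2]=26
6. P1: load  L0  bus=[BusRd]  L0: P0=S P1=S P2=S P3=I  mem[L0]=94
7. P1: load  L3  bus=[BusRd]  L3: P0=I P1=E P2=I P3=I  mem[L3]=50

invalidations = 0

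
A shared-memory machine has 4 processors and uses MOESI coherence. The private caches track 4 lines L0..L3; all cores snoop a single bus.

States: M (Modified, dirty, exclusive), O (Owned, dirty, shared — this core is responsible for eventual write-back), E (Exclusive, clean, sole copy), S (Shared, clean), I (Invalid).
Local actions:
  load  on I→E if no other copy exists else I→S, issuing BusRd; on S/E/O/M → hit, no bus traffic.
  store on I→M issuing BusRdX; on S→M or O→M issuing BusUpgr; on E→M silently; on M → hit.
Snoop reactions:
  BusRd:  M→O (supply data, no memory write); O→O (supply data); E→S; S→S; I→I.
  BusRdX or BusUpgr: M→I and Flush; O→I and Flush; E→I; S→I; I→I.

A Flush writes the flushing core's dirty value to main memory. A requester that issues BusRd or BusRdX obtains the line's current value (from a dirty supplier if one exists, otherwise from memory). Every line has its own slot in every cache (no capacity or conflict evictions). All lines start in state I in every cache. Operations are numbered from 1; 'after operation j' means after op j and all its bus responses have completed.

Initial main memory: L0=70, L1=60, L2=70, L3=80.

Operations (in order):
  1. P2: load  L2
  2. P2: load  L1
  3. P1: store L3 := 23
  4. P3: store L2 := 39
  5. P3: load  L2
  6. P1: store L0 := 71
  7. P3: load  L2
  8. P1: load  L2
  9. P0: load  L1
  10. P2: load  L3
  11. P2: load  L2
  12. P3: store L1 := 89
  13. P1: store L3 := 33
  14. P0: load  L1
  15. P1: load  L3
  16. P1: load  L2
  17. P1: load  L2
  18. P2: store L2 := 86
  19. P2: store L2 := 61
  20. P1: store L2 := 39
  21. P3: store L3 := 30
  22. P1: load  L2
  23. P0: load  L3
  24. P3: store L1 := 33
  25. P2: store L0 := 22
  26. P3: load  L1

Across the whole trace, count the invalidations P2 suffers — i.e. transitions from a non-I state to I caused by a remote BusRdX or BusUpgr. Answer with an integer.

step 1: P2: load  L2  ⟶  IIEI  (L2)  txn=BusRd  M[L2]=70
step 2: P2: load  L1  ⟶  IIEI  (L1)  txn=BusRd  M[L1]=60
step 3: P1: store L3 := 23  ⟶  IMII  (L3)  txn=BusRdX  M[L3]=80
step 4: P3: store L2 := 39  ⟶  IIIM  (L2)  txn=BusRdX  M[L2]=70
step 5: P3: load  L2  ⟶  IIIM  (L2)  txn=∅  M[L2]=70
step 6: P1: store L0 := 71  ⟶  IMII  (L0)  txn=BusRdX  M[L0]=70
step 7: P3: load  L2  ⟶  IIIM  (L2)  txn=∅  M[L2]=70
step 8: P1: load  L2  ⟶  ISIO  (L2)  txn=BusRd  M[L2]=70
step 9: P0: load  L1  ⟶  SISI  (L1)  txn=BusRd  M[L1]=60
step 10: P2: load  L3  ⟶  IOSI  (L3)  txn=BusRd  M[L3]=80
step 11: P2: load  L2  ⟶  ISSO  (L2)  txn=BusRd  M[L2]=70
step 12: P3: store L1 := 89  ⟶  IIIM  (L1)  txn=BusRdX  M[L1]=60
step 13: P1: store L3 := 33  ⟶  IMII  (L3)  txn=BusUpgr  M[L3]=80
step 14: P0: load  L1  ⟶  SIIO  (L1)  txn=BusRd  M[L1]=60
step 15: P1: load  L3  ⟶  IMII  (L3)  txn=∅  M[L3]=80
step 16: P1: load  L2  ⟶  ISSO  (L2)  txn=∅  M[L2]=70
step 17: P1: load  L2  ⟶  ISSO  (L2)  txn=∅  M[L2]=70
step 18: P2: store L2 := 86  ⟶  IIMI  (L2)  txn=BusUpgr+Flush  M[L2]=39
step 19: P2: store L2 := 61  ⟶  IIMI  (L2)  txn=∅  M[L2]=39
step 20: P1: store L2 := 39  ⟶  IMII  (L2)  txn=BusRdX+Flush  M[L2]=61
step 21: P3: store L3 := 30  ⟶  IIIM  (L3)  txn=BusRdX+Flush  M[L3]=33
step 22: P1: load  L2  ⟶  IMII  (L2)  txn=∅  M[L2]=61
step 23: P0: load  L3  ⟶  SIIO  (L3)  txn=BusRd  M[L3]=33
step 24: P3: store L1 := 33  ⟶  IIIM  (L1)  txn=BusUpgr  M[L1]=60
step 25: P2: store L0 := 22  ⟶  IIMI  (L0)  txn=BusRdX+Flush  M[L0]=71
step 26: P3: load  L1  ⟶  IIIM  (L1)  txn=∅  M[L1]=60

invalidations = 4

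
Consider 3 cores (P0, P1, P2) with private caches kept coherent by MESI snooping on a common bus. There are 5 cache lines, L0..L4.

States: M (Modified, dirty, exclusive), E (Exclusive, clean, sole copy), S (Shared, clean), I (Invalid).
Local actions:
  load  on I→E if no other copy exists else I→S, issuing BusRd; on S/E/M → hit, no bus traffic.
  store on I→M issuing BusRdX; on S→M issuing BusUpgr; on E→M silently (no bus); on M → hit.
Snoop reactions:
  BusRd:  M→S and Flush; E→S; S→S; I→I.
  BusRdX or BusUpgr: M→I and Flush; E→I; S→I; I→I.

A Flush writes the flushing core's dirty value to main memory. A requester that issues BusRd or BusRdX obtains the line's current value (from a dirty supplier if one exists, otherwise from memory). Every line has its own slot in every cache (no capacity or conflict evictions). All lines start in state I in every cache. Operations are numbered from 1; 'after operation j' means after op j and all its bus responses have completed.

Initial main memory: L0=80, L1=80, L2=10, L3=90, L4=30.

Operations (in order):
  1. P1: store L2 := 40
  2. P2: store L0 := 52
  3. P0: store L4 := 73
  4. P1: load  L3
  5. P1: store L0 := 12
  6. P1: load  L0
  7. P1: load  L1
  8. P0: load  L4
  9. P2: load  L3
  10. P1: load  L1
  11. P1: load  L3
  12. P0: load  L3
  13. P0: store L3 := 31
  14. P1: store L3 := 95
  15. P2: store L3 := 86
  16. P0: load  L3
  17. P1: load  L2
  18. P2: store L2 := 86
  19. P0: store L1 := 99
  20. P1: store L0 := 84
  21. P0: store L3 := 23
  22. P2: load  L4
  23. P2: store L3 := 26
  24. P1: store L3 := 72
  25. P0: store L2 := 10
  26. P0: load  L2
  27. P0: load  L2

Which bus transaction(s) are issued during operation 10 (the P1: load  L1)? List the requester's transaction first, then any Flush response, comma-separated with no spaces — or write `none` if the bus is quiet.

1. P1: store L2 := 40  bus=[BusRdX]  L2: P0=I P1=M P2=I  mem[L2]=10
2. P2: store L0 := 52  bus=[BusRdX]  L0: P0=I P1=I P2=M  mem[L0]=80
3. P0: store L4 := 73  bus=[BusRdX]  L4: P0=M P1=I P2=I  mem[L4]=30
4. P1: load  L3  bus=[BusRd]  L3: P0=I P1=E P2=I  mem[L3]=90
5. P1: store L0 := 12  bus=[BusRdX,Flush]  L0: P0=I P1=M P2=I  mem[L0]=52
6. P1: load  L0  bus=[-]  L0: P0=I P1=M P2=I  mem[L0]=52
7. P1: load  L1  bus=[BusRd]  L1: P0=I P1=E P2=I  mem[L1]=80
8. P0: load  L4  bus=[-]  L4: P0=M P1=I P2=I  mem[L4]=30
9. P2: load  L3  bus=[BusRd]  L3: P0=I P1=S P2=S  mem[L3]=90
10. P1: load  L1  bus=[-]  L1: P0=I P1=E P2=I  mem[L1]=80
11. P1: load  L3  bus=[-]  L3: P0=I P1=S P2=S  mem[L3]=90
12. P0: load  L3  bus=[BusRd]  L3: P0=S P1=S P2=S  mem[L3]=90
13. P0: store L3 := 31  bus=[BusUpgr]  L3: P0=M P1=I P2=I  mem[L3]=90
14. P1: store L3 := 95  bus=[BusRdX,Flush]  L3: P0=I P1=M P2=I  mem[L3]=31
15. P2: store L3 := 86  bus=[BusRdX,Flush]  L3: P0=I P1=I P2=M  mem[L3]=95
16. P0: load  L3  bus=[BusRd,Flush]  L3: P0=S P1=I P2=S  mem[L3]=86
17. P1: load  L2  bus=[-]  L2: P0=I P1=M P2=I  mem[L2]=10
18. P2: store L2 := 86  bus=[BusRdX,Flush]  L2: P0=I P1=I P2=M  mem[L2]=40
19. P0: store L1 := 99  bus=[BusRdX]  L1: P0=M P1=I P2=I  mem[L1]=80
20. P1: store L0 := 84  bus=[-]  L0: P0=I P1=M P2=I  mem[L0]=52
21. P0: store L3 := 23  bus=[BusUpgr]  L3: P0=M P1=I P2=I  mem[L3]=86
22. P2: load  L4  bus=[BusRd,Flush]  L4: P0=S P1=I P2=S  mem[L4]=73
23. P2: store L3 := 26  bus=[BusRdX,Flush]  L3: P0=I P1=I P2=M  mem[L3]=23
24. P1: store L3 := 72  bus=[BusRdX,Flush]  L3: P0=I P1=M P2=I  mem[L3]=26
25. P0: store L2 := 10  bus=[BusRdX,Flush]  L2: P0=M P1=I P2=I  mem[L2]=86
26. P0: load  L2  bus=[-]  L2: P0=M P1=I P2=I  mem[L2]=86
27. P0: load  L2  bus=[-]  L2: P0=M P1=I P2=I  mem[L2]=86

bus = none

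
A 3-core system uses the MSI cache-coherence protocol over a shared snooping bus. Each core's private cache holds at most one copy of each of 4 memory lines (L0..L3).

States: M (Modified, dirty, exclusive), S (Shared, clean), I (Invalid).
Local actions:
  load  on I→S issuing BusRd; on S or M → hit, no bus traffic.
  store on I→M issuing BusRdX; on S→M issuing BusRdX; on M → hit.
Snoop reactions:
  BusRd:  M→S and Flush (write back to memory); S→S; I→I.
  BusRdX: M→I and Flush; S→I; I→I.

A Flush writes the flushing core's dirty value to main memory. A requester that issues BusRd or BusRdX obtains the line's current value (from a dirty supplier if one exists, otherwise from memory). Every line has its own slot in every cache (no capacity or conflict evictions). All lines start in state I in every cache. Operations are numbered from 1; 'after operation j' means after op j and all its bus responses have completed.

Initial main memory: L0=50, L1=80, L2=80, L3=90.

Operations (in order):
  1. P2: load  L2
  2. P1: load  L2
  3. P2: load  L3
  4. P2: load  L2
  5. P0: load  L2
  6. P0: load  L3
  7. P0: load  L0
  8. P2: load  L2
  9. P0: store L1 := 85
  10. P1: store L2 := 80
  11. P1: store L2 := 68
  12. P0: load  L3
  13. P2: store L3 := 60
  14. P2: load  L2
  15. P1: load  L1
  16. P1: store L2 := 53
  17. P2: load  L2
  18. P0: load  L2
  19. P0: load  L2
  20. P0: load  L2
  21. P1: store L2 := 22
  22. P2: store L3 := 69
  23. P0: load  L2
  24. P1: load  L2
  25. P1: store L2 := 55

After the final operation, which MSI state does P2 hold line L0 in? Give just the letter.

1. P2: load  L2  bus=[BusRd]  L2: P0=I P1=I P2=S  mem[L2]=80
2. P1: load  L2  bus=[BusRd]  L2: P0=I P1=S P2=S  mem[L2]=80
3. P2: load  L3  bus=[BusRd]  L3: P0=I P1=I P2=S  mem[L3]=90
4. P2: load  L2  bus=[-]  L2: P0=I P1=S P2=S  mem[L2]=80
5. P0: load  L2  bus=[BusRd]  L2: P0=S P1=S P2=S  mem[L2]=80
6. P0: load  L3  bus=[BusRd]  L3: P0=S P1=I P2=S  mem[L3]=90
7. P0: load  L0  bus=[BusRd]  L0: P0=S P1=I P2=I  mem[L0]=50
8. P2: load  L2  bus=[-]  L2: P0=S P1=S P2=S  mem[L2]=80
9. P0: store L1 := 85  bus=[BusRdX]  L1: P0=M P1=I P2=I  mem[L1]=80
10. P1: store L2 := 80  bus=[BusRdX]  L2: P0=I P1=M P2=I  mem[L2]=80
11. P1: store L2 := 68  bus=[-]  L2: P0=I P1=M P2=I  mem[L2]=80
12. P0: load  L3  bus=[-]  L3: P0=S P1=I P2=S  mem[L3]=90
13. P2: store L3 := 60  bus=[BusRdX]  L3: P0=I P1=I P2=M  mem[L3]=90
14. P2: load  L2  bus=[BusRd,Flush]  L2: P0=I P1=S P2=S  mem[L2]=68
15. P1: load  L1  bus=[BusRd,Flush]  L1: P0=S P1=S P2=I  mem[L1]=85
16. P1: store L2 := 53  bus=[BusRdX]  L2: P0=I P1=M P2=I  mem[L2]=68
17. P2: load  L2  bus=[BusRd,Flush]  L2: P0=I P1=S P2=S  mem[L2]=53
18. P0: load  L2  bus=[BusRd]  L2: P0=S P1=S P2=S  mem[L2]=53
19. P0: load  L2  bus=[-]  L2: P0=S P1=S P2=S  mem[L2]=53
20. P0: load  L2  bus=[-]  L2: P0=S P1=S P2=S  mem[L2]=53
21. P1: store L2 := 22  bus=[BusRdX]  L2: P0=I P1=M P2=I  mem[L2]=53
22. P2: store L3 := 69  bus=[-]  L3: P0=I P1=I P2=M  mem[L3]=90
23. P0: load  L2  bus=[BusRd,Flush]  L2: P0=S P1=S P2=I  mem[L2]=22
24. P1: load  L2  bus=[-]  L2: P0=S P1=S P2=I  mem[L2]=22
25. P1: store L2 := 55  bus=[BusRdX]  L2: P0=I P1=M P2=I  mem[L2]=22

state = I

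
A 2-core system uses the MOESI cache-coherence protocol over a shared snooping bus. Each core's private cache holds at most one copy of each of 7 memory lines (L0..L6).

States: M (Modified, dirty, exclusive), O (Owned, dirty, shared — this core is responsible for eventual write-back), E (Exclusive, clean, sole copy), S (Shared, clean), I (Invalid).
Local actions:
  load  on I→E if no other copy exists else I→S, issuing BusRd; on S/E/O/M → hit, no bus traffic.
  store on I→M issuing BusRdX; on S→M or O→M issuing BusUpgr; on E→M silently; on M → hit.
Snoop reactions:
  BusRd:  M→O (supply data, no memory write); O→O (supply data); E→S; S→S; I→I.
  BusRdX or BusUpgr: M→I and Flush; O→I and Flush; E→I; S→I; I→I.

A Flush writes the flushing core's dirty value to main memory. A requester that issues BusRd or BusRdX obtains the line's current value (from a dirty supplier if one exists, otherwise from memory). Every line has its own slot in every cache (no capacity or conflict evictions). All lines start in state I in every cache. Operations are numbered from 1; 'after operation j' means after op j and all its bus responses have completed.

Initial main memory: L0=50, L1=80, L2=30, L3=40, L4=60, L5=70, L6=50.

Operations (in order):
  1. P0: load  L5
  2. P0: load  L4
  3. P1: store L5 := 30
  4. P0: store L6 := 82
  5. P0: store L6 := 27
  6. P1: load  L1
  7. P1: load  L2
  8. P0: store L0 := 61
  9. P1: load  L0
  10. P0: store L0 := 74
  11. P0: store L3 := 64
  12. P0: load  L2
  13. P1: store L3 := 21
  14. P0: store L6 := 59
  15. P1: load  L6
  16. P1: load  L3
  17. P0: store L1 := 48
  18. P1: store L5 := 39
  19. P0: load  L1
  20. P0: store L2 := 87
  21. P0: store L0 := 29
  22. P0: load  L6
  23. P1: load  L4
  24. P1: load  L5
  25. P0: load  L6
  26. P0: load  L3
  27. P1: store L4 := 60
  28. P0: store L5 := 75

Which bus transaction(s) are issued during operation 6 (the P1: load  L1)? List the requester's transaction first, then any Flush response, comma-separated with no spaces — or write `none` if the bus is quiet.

bus = BusRd

1. P0: load  L5  bus=[BusRd]  L5: P0=E P1=I  mem[L5]=70
2. P0: load  L4  bus=[BusRd]  L4: P0=E P1=I  mem[L4]=60
3. P1: store L5 := 30  bus=[BusRdX]  L5: P0=I P1=M  mem[L5]=70
4. P0: store L6 := 82  bus=[BusRdX]  L6: P0=M P1=I  mem[L6]=50
5. P0: store L6 := 27  bus=[-]  L6: P0=M P1=I  mem[L6]=50
6. P1: load  L1  bus=[BusRd]  L1: P0=I P1=E  mem[L1]=80
7. P1: load  L2  bus=[BusRd]  L2: P0=I P1=E  mem[L2]=30
8. P0: store L0 := 61  bus=[BusRdX]  L0: P0=M P1=I  mem[L0]=50
9. P1: load  L0  bus=[BusRd]  L0: P0=O P1=S  mem[L0]=50
10. P0: store L0 := 74  bus=[BusUpgr]  L0: P0=M P1=I  mem[L0]=50
11. P0: store L3 := 64  bus=[BusRdX]  L3: P0=M P1=I  mem[L3]=40
12. P0: load  L2  bus=[BusRd]  L2: P0=S P1=S  mem[L2]=30
13. P1: store L3 := 21  bus=[BusRdX,Flush]  L3: P0=I P1=M  mem[L3]=64
14. P0: store L6 := 59  bus=[-]  L6: P0=M P1=I  mem[L6]=50
15. P1: load  L6  bus=[BusRd]  L6: P0=O P1=S  mem[L6]=50
16. P1: load  L3  bus=[-]  L3: P0=I P1=M  mem[L3]=64
17. P0: store L1 := 48  bus=[BusRdX]  L1: P0=M P1=I  mem[L1]=80
18. P1: store L5 := 39  bus=[-]  L5: P0=I P1=M  mem[L5]=70
19. P0: load  L1  bus=[-]  L1: P0=M P1=I  mem[L1]=80
20. P0: store L2 := 87  bus=[BusUpgr]  L2: P0=M P1=I  mem[L2]=30
21. P0: store L0 := 29  bus=[-]  L0: P0=M P1=I  mem[L0]=50
22. P0: load  L6  bus=[-]  L6: P0=O P1=S  mem[L6]=50
23. P1: load  L4  bus=[BusRd]  L4: P0=S P1=S  mem[L4]=60
24. P1: load  L5  bus=[-]  L5: P0=I P1=M  mem[L5]=70
25. P0: load  L6  bus=[-]  L6: P0=O P1=S  mem[L6]=50
26. P0: load  L3  bus=[BusRd]  L3: P0=S P1=O  mem[L3]=64
27. P1: store L4 := 60  bus=[BusUpgr]  L4: P0=I P1=M  mem[L4]=60
28. P0: store L5 := 75  bus=[BusRdX,Flush]  L5: P0=M P1=I  mem[L5]=39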